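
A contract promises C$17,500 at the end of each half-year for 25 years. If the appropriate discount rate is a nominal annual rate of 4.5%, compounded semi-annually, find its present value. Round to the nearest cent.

With 2 periods per year: i = 0.0225, n = 50.
PV = 17500 × [1 − (1+0.0225)^(−50)] / 0.0225 = 17500 × 29.834396 = 522,101.9347

C$522,101.93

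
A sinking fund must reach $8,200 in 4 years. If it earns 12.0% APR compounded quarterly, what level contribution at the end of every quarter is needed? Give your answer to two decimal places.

$406.81

i = 0.12/4 = 0.03 per quarter; n = 4·4 = 16.
PMT = 8200 / ( [(1+0.03)^16 − 1] / 0.03 ) = 8200 / 20.156881 = 406.8090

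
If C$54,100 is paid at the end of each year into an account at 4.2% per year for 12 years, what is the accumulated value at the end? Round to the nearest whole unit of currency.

FV = PMT · [(1+i)^n − 1] / i = 54100 · 15.199343 = 822,284.4696

C$822,284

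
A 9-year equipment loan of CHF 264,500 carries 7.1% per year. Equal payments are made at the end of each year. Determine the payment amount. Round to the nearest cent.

PMT = 264500 / ( [1 − (1+0.071)^(−9)] / 0.071 ) = 264500 / 6.487607 = 40,770.0407

CHF 40,770.04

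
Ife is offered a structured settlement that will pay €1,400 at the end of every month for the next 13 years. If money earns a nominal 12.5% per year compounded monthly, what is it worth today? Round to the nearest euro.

€107,712

Periodic rate i = 0.125/12 = 0.0104167; n = 13 × 12 = 156 periods.
PV = 1400 × [1 − (1+0.0104167)^(−156)] / 0.0104167 = 1400 × 76.936921 = 107,711.6898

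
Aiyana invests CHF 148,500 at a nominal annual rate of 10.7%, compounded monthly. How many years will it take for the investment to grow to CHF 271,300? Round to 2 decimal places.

Periodic rate i = 0.107/12 = 0.00891667.
(1+i)^n = 271300/148500 = 1.82694, so n = ln 1.82694 / ln 1.00892 = 67.8867 months
= 67.8867/12 years

5.66 years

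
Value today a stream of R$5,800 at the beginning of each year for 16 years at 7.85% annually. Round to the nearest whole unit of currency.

PV = 5800 × [1 − (1+0.0785)^(−16)] / 0.0785 × (1+i) = 5800 × 9.638436 = 55,902.9275
(annuity-due: payments at period start, so ×(1+i).)

R$55,903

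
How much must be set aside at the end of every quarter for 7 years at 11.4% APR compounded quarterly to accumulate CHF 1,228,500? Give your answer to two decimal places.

With 4 periods per year: i = 0.0285, n = 28.
FV-annuity factor = 41.980519; PMT = 1.2285e+06 / 41.980519 = 29,263.5738

CHF 29,263.57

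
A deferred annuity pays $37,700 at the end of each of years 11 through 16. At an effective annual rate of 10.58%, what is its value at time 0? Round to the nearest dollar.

PV at t=10 (ordinary 6-year annuity): 37700 × a(6|0.1058) = 37700 × 4.282221 = 161,439.7355
PV₀ = 161,439.7355 / (1+0.1058)^10 = 161,439.7355 / 2.733794 = 59,053.3557

$59,053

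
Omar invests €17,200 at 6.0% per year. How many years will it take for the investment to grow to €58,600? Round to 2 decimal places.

21.04 years

n = ln(58600/17200) / ln(1+0.06) = ln(3.40698) / 0.058269 = 21.0374 years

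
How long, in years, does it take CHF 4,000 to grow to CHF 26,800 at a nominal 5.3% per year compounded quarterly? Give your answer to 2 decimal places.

Periodic rate i = 0.053/4 = 0.01325.
(1+i)^n = 26800/4000 = 6.70000, so n = ln 6.70000 / ln 1.01325 = 144.5043 quarters
= 144.5043/4 years

36.13 years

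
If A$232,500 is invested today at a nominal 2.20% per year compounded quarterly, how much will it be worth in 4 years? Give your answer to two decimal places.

A$253,826.03

i = 0.022/4 = 0.0055 per quarter; n = 4·4 = 16.
FV = 232,500 × (1 + 0.0055)^16 = 253,826.0294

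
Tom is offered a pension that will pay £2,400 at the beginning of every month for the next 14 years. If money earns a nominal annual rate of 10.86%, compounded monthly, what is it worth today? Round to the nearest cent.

Periodic rate i = 0.1086/12 = 0.00905; n = 14 × 12 = 168 periods.
PV = PMT · [1 − (1+i)^(−n)] / i × (1+i) = 2400 · 86.953950 = 208,689.4801
(Beginning-of-period payments → annuity-due factor ×(1+i).)

£208,689.48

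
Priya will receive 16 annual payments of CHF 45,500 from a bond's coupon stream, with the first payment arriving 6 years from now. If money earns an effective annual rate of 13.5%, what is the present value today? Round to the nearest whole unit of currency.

PV at t=5 (ordinary 16-year annuity): 45500 × a(16|0.135) = 45500 × 6.430772 = 292,600.1279
Discount back 5 years: 292,600.1279 × (1+0.135)^(−5) = 292,600.1279 × 0.530910 = 155,344.2576

CHF 155,344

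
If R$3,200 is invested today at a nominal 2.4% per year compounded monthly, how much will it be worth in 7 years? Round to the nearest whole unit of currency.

R$3,785

Periodic rate i = 0.024/12 = 0.002; n = 7 × 12 = 84 periods.
FV = PV·(1+i)^n = 3,200 × 1.182738 = 3,784.7621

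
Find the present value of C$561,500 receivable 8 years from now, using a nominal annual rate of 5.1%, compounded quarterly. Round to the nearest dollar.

C$374,350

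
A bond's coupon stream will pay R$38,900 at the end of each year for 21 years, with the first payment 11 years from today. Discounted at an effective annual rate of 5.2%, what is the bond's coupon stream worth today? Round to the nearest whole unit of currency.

Value one period before first payment (t=10): 38900 × [1 − (1+0.052)^(−21)] / 0.052 = 38900 × 12.598439 = 490,079.2901
Discount back 10 years: 490,079.2901 × (1+0.052)^(−10) = 490,079.2901 × 0.602341 = 295,194.9694

R$295,195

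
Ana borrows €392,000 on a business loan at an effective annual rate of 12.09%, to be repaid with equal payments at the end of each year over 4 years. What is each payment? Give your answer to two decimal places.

Annuity-PV factor = 3.031601; PMT = 392000 / 3.031601 = 129,304.6149

€129,304.61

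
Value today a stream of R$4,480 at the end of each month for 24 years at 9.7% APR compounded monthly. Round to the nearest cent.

Periodic rate i = 0.097/12 = 0.00808333; n = 24 × 12 = 288 periods.
Annuity factor a(288|0.00808333) = 111.537255; PV = 4480 × 111.537255 = 499,686.9012

R$499,686.90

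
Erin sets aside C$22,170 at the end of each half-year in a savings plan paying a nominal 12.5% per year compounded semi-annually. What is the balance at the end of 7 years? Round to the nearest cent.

C$474,158.39

Periodic rate i = 0.125/2 = 0.0625; n = 7 × 2 = 14 periods.
Accumulation factor s(14|0.0625) = 21.387388; FV = 22170 × 21.387388 = 474,158.3914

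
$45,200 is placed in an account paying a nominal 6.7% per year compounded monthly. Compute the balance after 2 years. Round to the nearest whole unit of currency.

$51,662

With 12 periods per year: i = 0.00558333, n = 24.
FV = 45,200 × (1 + 0.00558333)^24 = 51,662.0976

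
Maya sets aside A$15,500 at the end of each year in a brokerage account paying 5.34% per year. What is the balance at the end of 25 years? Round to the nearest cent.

FV = 15500 × [(1+0.0534)^25 − 1] / 0.0534 = 15500 × 50.026399 = 775,409.1814

A$775,409.18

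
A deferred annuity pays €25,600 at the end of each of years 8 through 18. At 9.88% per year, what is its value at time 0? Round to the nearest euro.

Value one period before first payment (t=7): 25600 × [1 − (1+0.0988)^(−11)] / 0.0988 = 25600 × 6.531098 = 167,196.1168
PV₀ = 167,196.1168 / (1+0.0988)^7 = 167,196.1168 / 1.933885 = 86,456.0981

€86,456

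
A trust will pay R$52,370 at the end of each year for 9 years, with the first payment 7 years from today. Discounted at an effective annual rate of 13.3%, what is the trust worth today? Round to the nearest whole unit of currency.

Value one period before first payment (t=6): 52370 × [1 − (1+0.133)^(−9)] / 0.133 = 52370 × 5.074921 = 265,773.6112
Discount back 6 years: 265,773.6112 × (1+0.133)^(−6) = 265,773.6112 × 0.472738 = 125,641.2933

R$125,641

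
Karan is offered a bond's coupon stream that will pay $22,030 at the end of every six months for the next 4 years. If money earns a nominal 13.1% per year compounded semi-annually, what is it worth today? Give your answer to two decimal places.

Periodic rate i = 0.131/2 = 0.0655; n = 4 × 2 = 8 periods.
PV = 22030 × [1 − (1+0.0655)^(−8)] / 0.0655 = 22030 × 6.076846 = 133,872.9259

$133,872.93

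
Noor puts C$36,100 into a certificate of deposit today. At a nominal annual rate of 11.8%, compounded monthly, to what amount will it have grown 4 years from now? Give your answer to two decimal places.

i = 0.118/12 = 0.00983333 per month; n = 4·12 = 48.
FV = 36,100 × (1 + 0.00983333)^48 = 57,742.1437

C$57,742.14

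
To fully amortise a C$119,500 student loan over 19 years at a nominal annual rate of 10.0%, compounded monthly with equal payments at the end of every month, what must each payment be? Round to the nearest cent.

i = 0.1/12 = 0.00833333 per month; n = 19·12 = 228.
Annuity-PV factor = 101.909902; PMT = 119500 / 101.909902 = 1,172.6044

C$1,172.60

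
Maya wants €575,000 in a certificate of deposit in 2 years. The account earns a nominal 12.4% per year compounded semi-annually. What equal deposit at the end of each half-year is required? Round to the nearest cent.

€131,050.72

With 2 periods per year: i = 0.062, n = 4.
FV-annuity factor = 4.387614; PMT = 575000 / 4.387614 = 131,050.7162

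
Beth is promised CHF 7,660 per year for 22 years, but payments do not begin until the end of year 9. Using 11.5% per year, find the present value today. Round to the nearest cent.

Value one period before first payment (t=8): 7660 × [1 − (1+0.115)^(−22)] / 0.115 = 7660 × 7.902685 = 60,534.5689
Discount back 8 years: 60,534.5689 × (1+0.115)^(−8) = 60,534.5689 × 0.418602 = 25,339.8777

CHF 25,339.88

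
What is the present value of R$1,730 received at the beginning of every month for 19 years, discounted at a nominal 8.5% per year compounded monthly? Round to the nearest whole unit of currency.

i = 0.085/12 = 0.00708333 per month; n = 19·12 = 228.
PV = PMT · [1 − (1+i)^(−n)] / i × (1+i) = 1730 · 113.737456 = 196,765.7986
Payments are at the start of each period, so multiply by (1+i).

R$196,766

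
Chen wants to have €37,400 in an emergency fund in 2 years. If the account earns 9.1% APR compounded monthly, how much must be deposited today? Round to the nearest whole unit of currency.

€31,198

i = 0.091/12 = 0.00758333 per month; n = 2·12 = 24.
PV = 37,400 / (1 + 0.00758333)^24 = 37,400 / 1.198791 = 31,198.1038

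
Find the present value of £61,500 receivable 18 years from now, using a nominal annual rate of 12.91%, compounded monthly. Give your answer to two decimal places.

£6,096.09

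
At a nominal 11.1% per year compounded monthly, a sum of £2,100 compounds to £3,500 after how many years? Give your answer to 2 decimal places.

Periodic rate i = 0.111/12 = 0.00925.
n = ln(3500/2100) / ln(1+0.00925) = ln(1.66667) / 0.009207 = 55.4794 months
= 55.4794/12 years

4.62 years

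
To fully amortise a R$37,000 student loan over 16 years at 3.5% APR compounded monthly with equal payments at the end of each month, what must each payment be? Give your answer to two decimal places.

Periodic rate i = 0.035/12 = 0.00291667; n = 16 × 12 = 192 periods.
Annuity-PV factor = 146.854342; PMT = 37000 / 146.854342 = 251.9503

R$251.95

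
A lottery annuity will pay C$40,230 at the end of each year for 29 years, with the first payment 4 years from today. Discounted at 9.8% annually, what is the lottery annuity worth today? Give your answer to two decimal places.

C$289,502.20

PV at t=3 (ordinary 29-year annuity): 40230 × a(29|0.098) = 40230 × 9.525962 = 383,229.4674
PV₀ = 383,229.4674 / (1+0.098)^3 = 383,229.4674 / 1.323753 = 289,502.2046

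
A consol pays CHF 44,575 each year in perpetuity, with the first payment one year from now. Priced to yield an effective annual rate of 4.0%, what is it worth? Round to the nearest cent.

CHF 1,114,375.00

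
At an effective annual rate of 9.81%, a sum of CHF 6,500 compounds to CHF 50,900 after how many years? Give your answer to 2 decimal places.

21.99 years

n = ln(50900/6500) / ln(1+0.0981) = ln(7.83077) / 0.093581 = 21.9922 years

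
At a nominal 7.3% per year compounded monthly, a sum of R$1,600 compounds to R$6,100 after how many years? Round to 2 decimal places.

Periodic rate i = 0.073/12 = 0.00608333.
(1+i)^n = 6100/1600 = 3.81250, so n = ln 3.81250 / ln 1.00608 = 220.6605 months
= 220.6605/12 years

18.39 years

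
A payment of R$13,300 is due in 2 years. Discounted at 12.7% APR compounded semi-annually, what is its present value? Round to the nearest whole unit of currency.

Periodic rate i = 0.127/2 = 0.0635; n = 2 × 2 = 4 periods.
Discount factor = (1+0.0635)^(−4) = 0.781718; PV = 13,300 × 0.781718 = 10,396.8473

R$10,397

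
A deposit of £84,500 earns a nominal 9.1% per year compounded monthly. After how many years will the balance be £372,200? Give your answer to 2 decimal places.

16.35 years

Periodic rate i = 0.091/12 = 0.00758333.
(1+i)^n = 372200/84500 = 4.40473, so n = ln 4.40473 / ln 1.00758 = 196.2586 months
= 196.2586/12 years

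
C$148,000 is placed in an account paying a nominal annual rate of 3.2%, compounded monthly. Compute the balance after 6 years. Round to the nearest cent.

C$179,281.42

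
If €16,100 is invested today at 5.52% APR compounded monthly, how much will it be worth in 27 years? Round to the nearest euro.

Periodic rate i = 0.0552/12 = 0.0046; n = 27 × 12 = 324 periods.
FV = 16,100 × (1 + 0.0046)^324 = 71,222.0049

€71,222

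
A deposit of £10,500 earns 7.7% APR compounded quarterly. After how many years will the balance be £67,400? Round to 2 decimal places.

24.38 years

Periodic rate i = 0.077/4 = 0.01925.
n = ln(67400/10500) / ln(1+0.01925) = ln(6.41905) / 0.019067 = 97.5121 quarters
= 97.5121/4 years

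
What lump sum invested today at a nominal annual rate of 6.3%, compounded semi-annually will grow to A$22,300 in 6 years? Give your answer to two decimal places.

A$15,370.01

With 2 periods per year: i = 0.0315, n = 12.
PV = 22,300 / (1 + 0.0315)^12 = 22,300 / 1.450878 = 15,370.0074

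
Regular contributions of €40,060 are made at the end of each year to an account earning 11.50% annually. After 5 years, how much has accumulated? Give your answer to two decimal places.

€251,978.57

FV = PMT · [(1+i)^n − 1] / i = 40060 · 6.290029 = 251,978.5728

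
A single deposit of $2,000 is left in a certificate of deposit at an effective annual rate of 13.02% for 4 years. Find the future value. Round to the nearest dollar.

FV = PV·(1+i)^n = 2,000 × 1.631628 = 3,263.2565

$3,263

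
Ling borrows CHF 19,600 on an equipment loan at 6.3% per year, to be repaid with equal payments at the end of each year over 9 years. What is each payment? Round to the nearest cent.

PMT = 19600 / ( [1 − (1+0.063)^(−9)] / 0.063 ) = 19600 / 6.713763 = 2,919.3764

CHF 2,919.38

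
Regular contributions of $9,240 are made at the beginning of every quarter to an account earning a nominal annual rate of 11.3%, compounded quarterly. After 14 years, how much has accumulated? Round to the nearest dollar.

$1,264,272

With 4 periods per year: i = 0.02825, n = 56.
FV = 9240 × [(1+0.02825)^56 − 1] / 0.02825 × (1+i) = 9240 × 136.825938 = 1,264,271.6666
(annuity-due: payments at period start, so ×(1+i).)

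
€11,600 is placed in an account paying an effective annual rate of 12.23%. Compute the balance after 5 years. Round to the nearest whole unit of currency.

FV = PV·(1+i)^n = 11,600 × 1.780512 = 20,653.9349

€20,654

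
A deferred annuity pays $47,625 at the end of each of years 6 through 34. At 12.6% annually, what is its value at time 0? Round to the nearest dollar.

Value one period before first payment (t=5): 47625 × [1 − (1+0.126)^(−29)] / 0.126 = 47625 × 7.682401 = 365,874.3585
PV₀ = 365,874.3585 / (1+0.126)^5 = 365,874.3585 / 1.810056 = 202,134.3031

$202,134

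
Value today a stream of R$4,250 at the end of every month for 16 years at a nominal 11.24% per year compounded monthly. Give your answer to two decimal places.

R$377,982.96

Periodic rate i = 0.1124/12 = 0.00936667; n = 16 × 12 = 192 periods.
PV = 4250 × [1 − (1+0.00936667)^(−192)] / 0.00936667 = 4250 × 88.937166 = 377,982.9574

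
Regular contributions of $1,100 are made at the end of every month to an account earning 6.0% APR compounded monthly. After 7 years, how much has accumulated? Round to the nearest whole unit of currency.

$114,481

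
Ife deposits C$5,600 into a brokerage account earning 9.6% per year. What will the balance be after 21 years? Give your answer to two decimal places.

FV = PV·(1+i)^n = 5,600 × 6.855224 = 38,389.2532

C$38,389.25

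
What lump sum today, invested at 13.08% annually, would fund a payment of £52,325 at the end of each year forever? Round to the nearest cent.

PV = PMT / i = 52325 / 0.1308 = 400,038.2263

£400,038.23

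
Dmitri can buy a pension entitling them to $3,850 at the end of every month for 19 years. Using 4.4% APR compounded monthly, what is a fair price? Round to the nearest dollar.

$594,191

With 12 periods per year: i = 0.00366667, n = 228.
PV = PMT · [1 − (1+i)^(−n)] / i = 3850 · 154.335264 = 594,190.7669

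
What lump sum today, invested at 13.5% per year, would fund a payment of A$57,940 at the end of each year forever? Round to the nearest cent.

PV = PMT / i = 57940 / 0.135 = 429,185.1852

A$429,185.19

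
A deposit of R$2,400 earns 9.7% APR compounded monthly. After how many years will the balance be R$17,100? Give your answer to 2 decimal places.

20.33 years

Periodic rate i = 0.097/12 = 0.00808333.
n = ln(17100/2400) / ln(1+0.00808333) = ln(7.12500) / 0.008051 = 243.9013 months
= 243.9013/12 years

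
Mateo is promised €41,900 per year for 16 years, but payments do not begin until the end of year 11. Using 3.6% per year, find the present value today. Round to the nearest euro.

€353,130

Value one period before first payment (t=10): 41900 × [1 − (1+0.036)^(−16)] / 0.036 = 41900 × 12.003793 = 502,958.9339
Discount back 10 years: 502,958.9339 × (1+0.036)^(−10) = 502,958.9339 × 0.702106 = 353,130.2913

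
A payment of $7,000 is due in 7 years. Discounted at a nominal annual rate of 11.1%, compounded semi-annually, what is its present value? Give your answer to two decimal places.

$3,286.11

With 2 periods per year: i = 0.0555, n = 14.
PV = 7,000 / (1 + 0.0555)^14 = 7,000 / 2.130175 = 3,286.1147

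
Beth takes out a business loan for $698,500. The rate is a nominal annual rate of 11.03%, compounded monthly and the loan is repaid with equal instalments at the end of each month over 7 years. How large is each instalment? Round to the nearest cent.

$11,971.04

With 12 periods per year: i = 0.00919167, n = 84.
PMT = 698500 / ( [1 − (1+0.00919167)^(−84)] / 0.00919167 ) = 698500 / 58.349136 = 11,971.0427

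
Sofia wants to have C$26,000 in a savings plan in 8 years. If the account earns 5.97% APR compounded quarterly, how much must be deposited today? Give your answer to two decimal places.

Periodic rate i = 0.0597/4 = 0.014925; n = 8 × 4 = 32 periods.
PV = 26,000 / (1 + 0.014925)^32 = 26,000 / 1.606521 = 16,184.0398

C$16,184.04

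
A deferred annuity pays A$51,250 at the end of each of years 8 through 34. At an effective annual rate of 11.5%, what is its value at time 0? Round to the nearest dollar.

A$196,998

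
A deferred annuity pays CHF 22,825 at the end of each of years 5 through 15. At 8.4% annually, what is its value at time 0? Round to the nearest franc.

PV at t=4 (ordinary 11-year annuity): 22825 × a(11|0.084) = 22825 × 7.002476 = 159,831.5215
Discount back 4 years: 159,831.5215 × (1+0.084)^(−4) = 159,831.5215 × 0.724241 = 115,756.4781

CHF 115,756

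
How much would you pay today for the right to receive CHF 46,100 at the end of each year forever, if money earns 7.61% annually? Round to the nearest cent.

CHF 605,781.87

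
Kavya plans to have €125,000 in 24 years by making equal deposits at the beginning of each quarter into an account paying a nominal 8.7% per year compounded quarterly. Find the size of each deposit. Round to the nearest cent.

i = 0.087/4 = 0.02175 per quarter; n = 24·4 = 96.
FV-annuity factor × (1+i) = 323.679333; PMT = 125000 / 323.679333 = 386.1847

€386.18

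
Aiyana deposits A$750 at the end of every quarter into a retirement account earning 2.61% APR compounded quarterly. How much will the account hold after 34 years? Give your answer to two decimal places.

i = 0.0261/4 = 0.006525 per quarter; n = 34·4 = 136.
FV = 750 × [(1+0.006525)^136 − 1] / 0.006525 = 750 × 217.902731 = 163,427.0480

A$163,427.05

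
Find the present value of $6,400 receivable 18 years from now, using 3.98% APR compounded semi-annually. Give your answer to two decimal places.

$3,148.52

With 2 periods per year: i = 0.0199, n = 36.
Discount factor = (1+0.0199)^(−36) = 0.491956; PV = 6,400 × 0.491956 = 3,148.5215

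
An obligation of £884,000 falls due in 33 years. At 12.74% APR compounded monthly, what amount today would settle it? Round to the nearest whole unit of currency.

With 12 periods per year: i = 0.0106167, n = 396.
Discount factor = (1+0.0106167)^(−396) = 0.015267; PV = 884,000 × 0.015267 = 13,496.3280

£13,496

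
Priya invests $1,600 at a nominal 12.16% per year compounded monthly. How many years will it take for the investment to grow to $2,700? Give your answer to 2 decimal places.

Periodic rate i = 0.1216/12 = 0.0101333.
(1+i)^n = 2700/1600 = 1.68750, so n = ln 1.68750 / ln 1.01013 = 51.8975 months
= 51.8975/12 years

4.32 years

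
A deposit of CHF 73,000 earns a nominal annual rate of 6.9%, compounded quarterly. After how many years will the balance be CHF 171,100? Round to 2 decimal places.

12.45 years

Periodic rate i = 0.069/4 = 0.01725.
n = ln(171100/73000) / ln(1+0.01725) = ln(2.34384) / 0.017103 = 49.8037 quarters
= 49.8037/4 years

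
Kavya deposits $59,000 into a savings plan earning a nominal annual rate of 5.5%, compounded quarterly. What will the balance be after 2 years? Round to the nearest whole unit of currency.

$65,811

Periodic rate i = 0.055/4 = 0.01375; n = 2 × 4 = 8 periods.
59,000 × (1+0.01375)^8 = 59,000 × 1.115442 = 65,811.0696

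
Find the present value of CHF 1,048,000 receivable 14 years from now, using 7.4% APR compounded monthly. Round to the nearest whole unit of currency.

CHF 373,090

i = 0.074/12 = 0.00616667 per month; n = 14·12 = 168.
PV = 1,048,000 / (1 + 0.00616667)^168 = 1,048,000 / 2.808972 = 373,090.1675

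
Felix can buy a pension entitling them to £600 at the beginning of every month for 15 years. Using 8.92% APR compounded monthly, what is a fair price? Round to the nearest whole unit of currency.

£59,876

Periodic rate i = 0.0892/12 = 0.00743333; n = 15 × 12 = 180 periods.
Annuity factor a(180|0.00743333) × (1+i) = 99.793986; PV = 600 × 99.793986 = 59,876.3918
(Beginning-of-period payments → annuity-due factor ×(1+i).)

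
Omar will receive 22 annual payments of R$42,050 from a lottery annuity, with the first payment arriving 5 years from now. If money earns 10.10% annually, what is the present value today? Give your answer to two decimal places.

Value one period before first payment (t=4): 42050 × [1 − (1+0.101)^(−22)] / 0.101 = 42050 × 8.708767 = 366,203.6435
PV₀ = 366,203.6435 / (1+0.101)^4 = 366,203.6435 / 1.469431 = 249,214.5447

R$249,214.54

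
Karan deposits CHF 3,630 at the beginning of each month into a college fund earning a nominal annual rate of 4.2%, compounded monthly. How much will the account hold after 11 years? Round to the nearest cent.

CHF 609,857.01

i = 0.042/12 = 0.0035 per month; n = 11·12 = 132.
Accumulation factor s(132|0.0035) × (1+i) = 168.004685; FV = 3630 × 168.004685 = 609,857.0065
Payments are at the start of each period, so multiply by (1+i).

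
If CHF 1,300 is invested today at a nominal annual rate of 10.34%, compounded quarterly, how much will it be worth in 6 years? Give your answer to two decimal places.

i = 0.1034/4 = 0.02585 per quarter; n = 6·4 = 24.
FV = PV·(1+i)^n = 1,300 × 1.845069 = 2,398.5902

CHF 2,398.59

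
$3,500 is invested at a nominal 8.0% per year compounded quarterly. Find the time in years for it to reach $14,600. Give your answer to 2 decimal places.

18.03 years

Periodic rate i = 0.08/4 = 0.02.
(1+i)^n = 14600/3500 = 4.17143, so n = ln 4.17143 / ln 1.02 = 72.1247 quarters
= 72.1247/4 years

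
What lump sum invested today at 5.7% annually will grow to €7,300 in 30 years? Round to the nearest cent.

PV = FV·(1+i)^(−n) = 7,300 × 0.189562 = 1,383.7997

€1,383.80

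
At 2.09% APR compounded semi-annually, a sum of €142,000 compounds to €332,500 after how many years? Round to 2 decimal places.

Periodic rate i = 0.0209/2 = 0.01045.
n = ln(332500/142000) / ln(1+0.01045) = ln(2.34155) / 0.010396 = 81.8422 half-years
= 81.8422/2 years

40.92 years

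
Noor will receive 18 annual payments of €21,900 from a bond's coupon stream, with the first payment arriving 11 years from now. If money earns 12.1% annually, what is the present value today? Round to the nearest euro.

€50,366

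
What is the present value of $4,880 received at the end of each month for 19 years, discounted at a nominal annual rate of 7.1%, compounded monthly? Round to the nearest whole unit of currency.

$609,904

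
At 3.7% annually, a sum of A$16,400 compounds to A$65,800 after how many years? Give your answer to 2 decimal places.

n = ln(65800/16400) / ln(1+0.037) = ln(4.01220) / 0.036332 = 38.2402 years

38.24 years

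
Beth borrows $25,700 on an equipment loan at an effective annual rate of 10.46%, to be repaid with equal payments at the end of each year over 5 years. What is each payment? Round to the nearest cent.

$6,859.45

PMT = 25700 / ( [1 − (1+0.1046)^(−5)] / 0.1046 ) = 25700 / 3.746657 = 6,859.4491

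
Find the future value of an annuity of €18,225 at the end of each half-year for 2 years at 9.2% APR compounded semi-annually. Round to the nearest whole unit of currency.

i = 0.092/2 = 0.046 per half-year; n = 2·2 = 4.
Accumulation factor s(4|0.046) = 4.284561; FV = 18225 × 4.284561 = 78,086.1303

€78,086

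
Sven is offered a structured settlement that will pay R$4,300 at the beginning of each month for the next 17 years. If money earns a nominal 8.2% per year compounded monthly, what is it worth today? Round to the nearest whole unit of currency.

With 12 periods per year: i = 0.00683333, n = 204.
PV = 4300 × [1 − (1+0.00683333)^(−204)] / 0.00683333 × (1+i) = 4300 × 110.615130 = 475,645.0605
(annuity-due: payments at period start, so ×(1+i).)

R$475,645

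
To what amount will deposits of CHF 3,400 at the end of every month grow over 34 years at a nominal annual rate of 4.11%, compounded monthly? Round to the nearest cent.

CHF 3,012,871.15

Periodic rate i = 0.0411/12 = 0.003425; n = 34 × 12 = 408 periods.
FV = 3400 × [(1+0.003425)^408 − 1] / 0.003425 = 3400 × 886.138574 = 3,012,871.1529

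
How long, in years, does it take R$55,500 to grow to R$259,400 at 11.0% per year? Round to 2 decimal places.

14.78 years

(1+i)^n = 259400/55500 = 4.67387, so n = ln 4.67387 / ln 1.11 = 14.7757 years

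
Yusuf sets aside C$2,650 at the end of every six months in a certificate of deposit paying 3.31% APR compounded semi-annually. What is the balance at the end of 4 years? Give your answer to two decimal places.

C$22,469.51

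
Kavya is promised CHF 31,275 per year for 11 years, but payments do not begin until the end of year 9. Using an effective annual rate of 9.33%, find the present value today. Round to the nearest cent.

PV at t=8 (ordinary 11-year annuity): 31275 × a(11|0.0933) = 31275 × 6.700339 = 209,553.1147
Discount back 8 years: 209,553.1147 × (1+0.0933)^(−8) = 209,553.1147 × 0.489875 = 102,654.8176

CHF 102,654.82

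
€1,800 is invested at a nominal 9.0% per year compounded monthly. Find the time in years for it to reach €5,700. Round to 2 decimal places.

12.86 years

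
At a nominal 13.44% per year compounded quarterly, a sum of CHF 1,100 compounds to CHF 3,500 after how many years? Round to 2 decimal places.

Periodic rate i = 0.1344/4 = 0.0336.
(1+i)^n = 3500/1100 = 3.18182, so n = ln 3.18182 / ln 1.0336 = 35.0235 quarters
= 35.0235/4 years

8.76 years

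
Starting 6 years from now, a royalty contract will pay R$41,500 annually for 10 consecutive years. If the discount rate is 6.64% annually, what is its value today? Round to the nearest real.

PV at t=5 (ordinary 10-year annuity): 41500 × a(10|0.0664) = 41500 × 7.141966 = 296,391.6057
Discount back 5 years: 296,391.6057 × (1+0.0664)^(−5) = 296,391.6057 × 0.725102 = 214,914.2525

R$214,914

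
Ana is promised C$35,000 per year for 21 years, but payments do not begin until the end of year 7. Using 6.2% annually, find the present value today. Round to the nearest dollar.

C$282,232

Value one period before first payment (t=6): 35000 × [1 − (1+0.062)^(−21)] / 0.062 = 35000 × 11.568732 = 404,905.6125
PV₀ = 404,905.6125 / (1+0.062)^6 = 404,905.6125 / 1.434654 = 282,232.2878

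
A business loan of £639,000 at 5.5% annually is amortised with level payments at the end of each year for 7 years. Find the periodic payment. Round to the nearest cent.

Annuity-PV factor = 5.682967; PMT = 639000 / 5.682967 = 112,441.2630

£112,441.26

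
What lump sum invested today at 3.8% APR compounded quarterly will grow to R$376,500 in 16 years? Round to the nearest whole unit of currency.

R$205,570

With 4 periods per year: i = 0.0095, n = 64.
PV = 376,500 / (1 + 0.0095)^64 = 376,500 / 1.831491 = 205,570.2626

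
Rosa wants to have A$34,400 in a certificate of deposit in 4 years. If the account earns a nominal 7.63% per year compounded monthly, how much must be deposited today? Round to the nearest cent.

Periodic rate i = 0.0763/12 = 0.00635833; n = 4 × 12 = 48 periods.
PV = 34,400 / (1 + 0.00635833)^48 = 34,400 / 1.355586 = 25,376.4798

A$25,376.48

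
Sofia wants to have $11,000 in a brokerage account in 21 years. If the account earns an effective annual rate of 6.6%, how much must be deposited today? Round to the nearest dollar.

PV = FV·(1+i)^(−n) = 11,000 × 0.261276 = 2,874.0306

$2,874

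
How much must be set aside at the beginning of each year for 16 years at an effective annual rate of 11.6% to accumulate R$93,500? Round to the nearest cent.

PMT = 93500 / ( [(1+0.116)^16 − 1] / 0.116 × (1+i) ) = 93500 / 46.076505 = 2,029.2338

R$2,029.23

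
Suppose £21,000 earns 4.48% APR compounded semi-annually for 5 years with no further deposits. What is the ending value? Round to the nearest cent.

Periodic rate i = 0.0448/2 = 0.0224; n = 5 × 2 = 10 periods.
FV = PV·(1+i)^n = 21,000 × 1.247982 = 26,207.6272

£26,207.63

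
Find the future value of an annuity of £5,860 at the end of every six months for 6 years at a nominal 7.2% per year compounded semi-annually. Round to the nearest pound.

£86,058

With 2 periods per year: i = 0.036, n = 12.
FV = 5860 × [(1+0.036)^12 − 1] / 0.036 = 5860 × 14.685603 = 86,057.6313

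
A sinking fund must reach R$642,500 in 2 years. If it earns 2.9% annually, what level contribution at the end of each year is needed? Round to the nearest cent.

R$316,658.45

PMT = 642500 / ( [(1+0.029)^2 − 1] / 0.029 ) = 642500 / 2.029000 = 316,658.4524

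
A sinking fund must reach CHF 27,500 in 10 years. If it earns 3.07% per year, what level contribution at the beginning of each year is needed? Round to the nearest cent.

PMT = 27500 / ( [(1+0.0307)^10 − 1] / 0.0307 × (1+i) ) = 27500 / 11.853982 = 2,319.8954

CHF 2,319.90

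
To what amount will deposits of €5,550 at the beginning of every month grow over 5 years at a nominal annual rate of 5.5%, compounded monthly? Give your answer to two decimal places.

€384,040.72

i = 0.055/12 = 0.00458333 per month; n = 5·12 = 60.
FV = 5550 × [(1+0.00458333)^60 − 1] / 0.00458333 × (1+i) = 5550 × 69.196527 = 384,040.7241
(annuity-due: payments at period start, so ×(1+i).)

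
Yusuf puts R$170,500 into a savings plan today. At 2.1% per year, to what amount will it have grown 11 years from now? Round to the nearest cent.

FV = PV·(1+i)^n = 170,500 × 1.256849 = 214,292.7836

R$214,292.78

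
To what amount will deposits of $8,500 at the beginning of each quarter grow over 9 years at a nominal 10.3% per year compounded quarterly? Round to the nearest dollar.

$507,029

i = 0.103/4 = 0.02575 per quarter; n = 9·4 = 36.
FV = PMT · [(1+i)^n − 1] / i × (1+i) = 8500 · 59.650418 = 507,028.5494
(annuity-due: payments at period start, so ×(1+i).)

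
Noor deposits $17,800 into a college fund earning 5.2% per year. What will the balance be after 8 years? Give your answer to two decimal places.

FV = PV·(1+i)^n = 17,800 × 1.500120 = 26,702.1309

$26,702.13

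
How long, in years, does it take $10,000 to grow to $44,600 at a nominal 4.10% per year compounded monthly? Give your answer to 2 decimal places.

36.53 years

Periodic rate i = 0.041/12 = 0.00341667.
n = ln(44600/10000) / ln(1+0.00341667) = ln(4.46000) / 0.003411 = 438.3517 months
= 438.3517/12 years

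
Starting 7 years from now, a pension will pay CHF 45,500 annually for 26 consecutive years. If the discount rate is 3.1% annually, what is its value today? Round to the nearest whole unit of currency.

Value one period before first payment (t=6): 45500 × [1 − (1+0.031)^(−26)] / 0.031 = 45500 × 17.672844 = 804,114.3881
PV₀ = 804,114.3881 / (1+0.031)^6 = 804,114.3881 / 1.201025 = 669,523.5249

CHF 669,524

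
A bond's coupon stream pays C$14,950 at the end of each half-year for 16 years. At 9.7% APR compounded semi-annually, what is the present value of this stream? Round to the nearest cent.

C$240,528.58

i = 0.097/2 = 0.0485 per half-year; n = 16·2 = 32.
Annuity factor a(32|0.0485) = 16.088868; PV = 14950 × 16.088868 = 240,528.5780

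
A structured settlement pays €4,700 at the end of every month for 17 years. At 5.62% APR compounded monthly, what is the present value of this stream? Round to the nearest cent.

€616,669.67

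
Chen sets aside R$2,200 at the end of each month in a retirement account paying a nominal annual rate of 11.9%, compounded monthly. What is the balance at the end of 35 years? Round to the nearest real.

Periodic rate i = 0.119/12 = 0.00991667; n = 35 × 12 = 420 periods.
FV = 2200 × [(1+0.00991667)^420 − 1] / 0.00991667 = 2200 × 6260.678884 = 13,773,493.5457

R$13,773,494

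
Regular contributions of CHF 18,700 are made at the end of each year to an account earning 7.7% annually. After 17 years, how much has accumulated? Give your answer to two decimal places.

CHF 614,215.90

FV = 18700 × [(1+0.077)^17 − 1] / 0.077 = 18700 × 32.845770 = 614,215.9035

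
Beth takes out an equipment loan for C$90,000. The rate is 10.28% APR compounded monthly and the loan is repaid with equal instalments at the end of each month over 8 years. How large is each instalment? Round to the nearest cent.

Periodic rate i = 0.1028/12 = 0.00856667; n = 8 × 12 = 96 periods.
Annuity-PV factor = 65.262542; PMT = 90000 / 65.262542 = 1,379.0453

C$1,379.05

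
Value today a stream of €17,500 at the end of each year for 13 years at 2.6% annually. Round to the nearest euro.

PV = 17500 × [1 − (1+0.026)^(−13)] / 0.026 = 17500 × 10.912213 = 190,963.7361

€190,964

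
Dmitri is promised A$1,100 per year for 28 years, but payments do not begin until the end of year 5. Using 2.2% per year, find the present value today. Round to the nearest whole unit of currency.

A$20,912

Value one period before first payment (t=4): 1100 × [1 − (1+0.022)^(−28)] / 0.022 = 1100 × 20.740022 = 22,814.0245
Discount back 4 years: 22,814.0245 × (1+0.022)^(−4) = 22,814.0245 × 0.916635 = 20,912.1324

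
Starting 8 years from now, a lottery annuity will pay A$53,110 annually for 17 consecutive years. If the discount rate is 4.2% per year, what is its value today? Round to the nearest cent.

A$477,009.76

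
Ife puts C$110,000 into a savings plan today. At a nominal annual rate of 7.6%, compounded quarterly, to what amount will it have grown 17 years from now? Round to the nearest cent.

C$395,582.62

i = 0.076/4 = 0.019 per quarter; n = 17·4 = 68.
FV = PV·(1+i)^n = 110,000 × 3.596206 = 395,582.6155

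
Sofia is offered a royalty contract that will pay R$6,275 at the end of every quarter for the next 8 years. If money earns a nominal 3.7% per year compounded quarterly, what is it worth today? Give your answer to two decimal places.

R$173,122.08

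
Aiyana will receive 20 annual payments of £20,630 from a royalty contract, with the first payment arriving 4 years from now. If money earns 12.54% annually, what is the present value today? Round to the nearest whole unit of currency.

£104,552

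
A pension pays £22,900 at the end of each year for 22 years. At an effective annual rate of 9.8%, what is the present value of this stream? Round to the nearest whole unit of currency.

Annuity factor a(22|0.098) = 8.899346; PV = 22900 × 8.899346 = 203,795.0290

£203,795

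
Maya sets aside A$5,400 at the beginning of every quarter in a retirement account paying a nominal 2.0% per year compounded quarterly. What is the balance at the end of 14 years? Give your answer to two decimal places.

Periodic rate i = 0.02/4 = 0.005; n = 14 × 4 = 56 periods.
FV = 5400 × [(1+0.005)^56 − 1] / 0.005 × (1+i) = 5400 × 64.763611 = 349,723.4986
(annuity-due: payments at period start, so ×(1+i).)

A$349,723.50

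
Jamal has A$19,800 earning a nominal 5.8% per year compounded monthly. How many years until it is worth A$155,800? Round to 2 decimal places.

Periodic rate i = 0.058/12 = 0.00483333.
n = ln(155800/19800) / ln(1+0.00483333) = ln(7.86869) / 0.004822 = 427.8357 months
= 427.8357/12 years

35.65 years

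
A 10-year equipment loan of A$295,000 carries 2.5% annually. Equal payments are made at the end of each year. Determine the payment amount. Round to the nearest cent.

PMT = 295000 / ( [1 − (1+0.025)^(−10)] / 0.025 ) = 295000 / 8.752064 = 33,706.3351

A$33,706.34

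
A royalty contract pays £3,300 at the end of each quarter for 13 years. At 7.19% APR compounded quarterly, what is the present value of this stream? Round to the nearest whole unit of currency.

£110,892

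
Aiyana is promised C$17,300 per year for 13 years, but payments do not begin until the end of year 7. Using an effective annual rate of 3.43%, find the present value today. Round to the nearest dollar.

C$146,230

Value one period before first payment (t=6): 17300 × [1 − (1+0.0343)^(−13)] / 0.0343 = 17300 × 10.348319 = 179,025.9114
Discount back 6 years: 179,025.9114 × (1+0.0343)^(−6) = 179,025.9114 × 0.816810 = 146,230.0893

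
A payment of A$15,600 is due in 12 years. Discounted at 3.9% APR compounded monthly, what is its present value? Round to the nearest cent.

i = 0.039/12 = 0.00325 per month; n = 12·12 = 144.
PV = FV·(1+i)^(−n) = 15,600 × 0.626729 = 9,776.9715

A$9,776.97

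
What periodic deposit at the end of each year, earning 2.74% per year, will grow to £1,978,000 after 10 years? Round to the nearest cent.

PMT = 1.978e+06 / ( [(1+0.0274)^10 − 1] / 0.0274 ) = 1.978e+06 / 11.327556 = 174,618.4198

£174,618.42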